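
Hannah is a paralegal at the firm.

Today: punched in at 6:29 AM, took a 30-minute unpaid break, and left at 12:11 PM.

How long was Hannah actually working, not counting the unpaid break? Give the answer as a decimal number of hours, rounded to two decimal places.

5.20 hours

Today: 6:29 AM–12:11 PM = 5 h 42 min; less 30 min break → 5 h 12 min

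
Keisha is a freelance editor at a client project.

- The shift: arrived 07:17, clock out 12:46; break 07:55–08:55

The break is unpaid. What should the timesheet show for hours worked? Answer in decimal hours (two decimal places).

4.48 hours

The shift: 07:17–12:46 = 5 h 29 min; less 60 min break → 4 h 29 min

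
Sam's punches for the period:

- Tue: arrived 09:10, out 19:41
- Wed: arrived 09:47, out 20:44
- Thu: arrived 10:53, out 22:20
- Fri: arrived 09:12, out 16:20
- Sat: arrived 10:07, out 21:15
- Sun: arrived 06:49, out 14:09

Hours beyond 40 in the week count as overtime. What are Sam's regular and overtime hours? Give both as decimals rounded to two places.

Regular 40.00 hours, overtime 18.52 hours

Tue: 09:10–19:41 = 10 h 31 min
Wed: 09:47–20:44 = 10 h 57 min
Thu: 10:53–22:20 = 11 h 27 min
Fri: 09:12–16:20 = 7 h 8 min
Sat: 10:07–21:15 = 11 h 8 min
Sun: 06:49–14:09 = 7 h 20 min
Total worked: 58 h 31 min = 58.52 h.
Threshold 40 h → overtime 18 h 31 min, regular 40 h 0 min.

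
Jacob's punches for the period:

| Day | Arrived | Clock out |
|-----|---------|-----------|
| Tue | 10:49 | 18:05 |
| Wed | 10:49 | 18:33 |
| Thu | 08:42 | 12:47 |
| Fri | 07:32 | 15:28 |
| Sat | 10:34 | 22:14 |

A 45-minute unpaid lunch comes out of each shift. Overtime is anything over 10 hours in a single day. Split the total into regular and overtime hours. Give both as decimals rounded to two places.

Regular 34.02 hours, overtime 0.92 hours

Tue: 10:49–18:05 = 7 h 16 min; less 45 min break → 6 h 31 min
Wed: 10:49–18:33 = 7 h 44 min; less 45 min break → 6 h 59 min
Thu: 08:42–12:47 = 4 h 5 min; less 45 min break → 3 h 20 min
Fri: 07:32–15:28 = 7 h 56 min; less 45 min break → 7 h 11 min
Sat: 10:34–22:14 = 11 h 40 min; less 45 min break → 10 h 55 min
Tue reg 6 h 31 min / OT 0 h 0 min; Wed reg 6 h 59 min / OT 0 h 0 min; Thu reg 3 h 20 min / OT 0 h 0 min; Fri reg 7 h 11 min / OT 0 h 0 min; Sat reg 10 h 0 min / OT 0 h 55 min.
Totals: regular 34 h 1 min, overtime 0 h 55 min.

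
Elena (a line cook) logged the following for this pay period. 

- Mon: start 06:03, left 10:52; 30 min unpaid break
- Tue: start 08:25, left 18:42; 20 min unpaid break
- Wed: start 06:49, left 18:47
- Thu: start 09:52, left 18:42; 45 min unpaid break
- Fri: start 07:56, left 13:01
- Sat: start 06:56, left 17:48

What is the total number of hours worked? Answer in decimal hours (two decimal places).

50.27 hours

Mon: 06:03–10:52 = 4 h 49 min; less 30 min break → 4 h 19 min
Tue: 08:25–18:42 = 10 h 17 min; less 20 min break → 9 h 57 min
Wed: 06:49–18:47 = 11 h 58 min
Thu: 09:52–18:42 = 8 h 50 min; less 45 min break → 8 h 5 min
Fri: 07:56–13:01 = 5 h 5 min
Sat: 06:56–17:48 = 10 h 52 min
Total: 4 h 19 min + 9 h 57 min + 11 h 58 min + 8 h 5 min + 5 h 5 min + 10 h 52 min = 50 h 16 min.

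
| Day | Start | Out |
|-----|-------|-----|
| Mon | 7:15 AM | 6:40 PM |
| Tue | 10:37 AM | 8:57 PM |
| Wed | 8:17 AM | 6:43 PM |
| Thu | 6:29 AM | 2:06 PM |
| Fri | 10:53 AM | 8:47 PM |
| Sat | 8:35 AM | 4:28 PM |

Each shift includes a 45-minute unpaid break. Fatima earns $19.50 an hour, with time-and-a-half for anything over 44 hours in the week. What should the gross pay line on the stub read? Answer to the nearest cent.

Mon: 7:15 AM–6:40 PM = 11 h 25 min; less 45 min break → 10 h 40 min
Tue: 10:37 AM–8:57 PM = 10 h 20 min; less 45 min break → 9 h 35 min
Wed: 8:17 AM–6:43 PM = 10 h 26 min; less 45 min break → 9 h 41 min
Thu: 6:29 AM–2:06 PM = 7 h 37 min; less 45 min break → 6 h 52 min
Fri: 10:53 AM–8:47 PM = 9 h 54 min; less 45 min break → 9 h 9 min
Sat: 8:35 AM–4:28 PM = 7 h 53 min; less 45 min break → 7 h 8 min
Total worked: 53 h 5 min = 3185 min.
Regular 44 h 0 min = 2640 min at $19.50/h; overtime 9 h 5 min = 545 min at $29.25/h.
Pay = (2640 × $19.50 + 545 × $29.25) ÷ 60 = $1123.69.

$1123.69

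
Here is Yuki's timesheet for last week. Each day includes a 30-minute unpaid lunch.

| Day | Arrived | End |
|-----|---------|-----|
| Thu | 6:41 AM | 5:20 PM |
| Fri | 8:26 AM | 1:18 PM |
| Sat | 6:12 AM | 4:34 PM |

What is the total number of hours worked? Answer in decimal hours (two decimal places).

Thu: 6:41 AM–5:20 PM = 10 h 39 min; less 30 min break → 10 h 9 min
Fri: 8:26 AM–1:18 PM = 4 h 52 min; less 30 min break → 4 h 22 min
Sat: 6:12 AM–4:34 PM = 10 h 22 min; less 30 min break → 9 h 52 min
Total: 10 h 9 min + 4 h 22 min + 9 h 52 min = 24 h 23 min.

24.38 hours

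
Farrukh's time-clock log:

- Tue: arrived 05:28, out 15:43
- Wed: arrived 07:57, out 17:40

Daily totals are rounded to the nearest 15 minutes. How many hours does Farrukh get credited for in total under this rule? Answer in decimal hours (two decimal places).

Tue: 05:28–15:43 = 10 h 15 min → rounds to 10 h 15 min
Wed: 07:57–17:40 = 9 h 43 min → rounds to 9 h 45 min
Total credited: 20 h 0 min.

20.00 hours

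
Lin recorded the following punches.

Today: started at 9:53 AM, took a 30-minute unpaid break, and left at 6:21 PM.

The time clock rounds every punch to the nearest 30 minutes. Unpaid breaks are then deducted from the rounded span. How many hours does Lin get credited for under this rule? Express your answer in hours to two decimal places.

Today: in 9:53 AM→10:00 AM, out 6:21 PM→6:30 PM; 8 h 30 min − 30 min = 8 h 0 min

8.00 hours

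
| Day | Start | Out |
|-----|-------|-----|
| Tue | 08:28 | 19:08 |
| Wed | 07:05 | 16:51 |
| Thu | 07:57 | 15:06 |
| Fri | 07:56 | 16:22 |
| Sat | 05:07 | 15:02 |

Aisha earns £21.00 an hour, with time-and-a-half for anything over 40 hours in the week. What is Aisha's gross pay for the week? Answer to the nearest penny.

Tue: 08:28–19:08 = 10 h 40 min
Wed: 07:05–16:51 = 9 h 46 min
Thu: 07:57–15:06 = 7 h 9 min
Fri: 07:56–16:22 = 8 h 26 min
Sat: 05:07–15:02 = 9 h 55 min
Total worked: 45 h 56 min = 2756 min.
Regular 40 h 0 min = 2400 min at £21.00/h; overtime 5 h 56 min = 356 min at £31.50/h.
Pay = (2400 × £21.00 + 356 × £31.50) ÷ 60 = £1026.90.

£1026.90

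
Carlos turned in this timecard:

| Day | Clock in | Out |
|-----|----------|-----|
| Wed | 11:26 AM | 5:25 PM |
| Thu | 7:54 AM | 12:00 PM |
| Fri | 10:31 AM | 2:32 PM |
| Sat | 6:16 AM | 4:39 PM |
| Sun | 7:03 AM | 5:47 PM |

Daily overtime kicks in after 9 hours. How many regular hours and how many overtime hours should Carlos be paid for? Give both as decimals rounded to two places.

Regular 32.10 hours, overtime 3.12 hours

Wed: 11:26 AM–5:25 PM = 5 h 59 min
Thu: 7:54 AM–12:00 PM = 4 h 6 min
Fri: 10:31 AM–2:32 PM = 4 h 1 min
Sat: 6:16 AM–4:39 PM = 10 h 23 min
Sun: 7:03 AM–5:47 PM = 10 h 44 min
Wed reg 5 h 59 min / OT 0 h 0 min; Thu reg 4 h 6 min / OT 0 h 0 min; Fri reg 4 h 1 min / OT 0 h 0 min; Sat reg 9 h 0 min / OT 1 h 23 min; Sun reg 9 h 0 min / OT 1 h 44 min.
Totals: regular 32 h 6 min, overtime 3 h 7 min.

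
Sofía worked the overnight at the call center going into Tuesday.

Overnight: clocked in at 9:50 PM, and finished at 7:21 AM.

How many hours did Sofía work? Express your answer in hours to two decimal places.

9.52 hours

Overnight: 9:50 PM → midnight = 2 h 10 min; midnight → 7:21 AM = 7 h 21 min; span 9 h 31 min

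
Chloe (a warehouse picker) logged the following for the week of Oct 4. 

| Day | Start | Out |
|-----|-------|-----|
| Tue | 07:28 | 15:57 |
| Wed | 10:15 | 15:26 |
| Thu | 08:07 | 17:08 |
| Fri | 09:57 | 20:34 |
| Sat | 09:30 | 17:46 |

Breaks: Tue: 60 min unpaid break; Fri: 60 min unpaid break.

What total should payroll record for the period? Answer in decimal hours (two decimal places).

39.57 hours

Tue: 07:28–15:57 = 8 h 29 min; less 60 min break → 7 h 29 min
Wed: 10:15–15:26 = 5 h 11 min
Thu: 08:07–17:08 = 9 h 1 min
Fri: 09:57–20:34 = 10 h 37 min; less 60 min break → 9 h 37 min
Sat: 09:30–17:46 = 8 h 16 min
Total: 7 h 29 min + 5 h 11 min + 9 h 1 min + 9 h 37 min + 8 h 16 min = 39 h 34 min.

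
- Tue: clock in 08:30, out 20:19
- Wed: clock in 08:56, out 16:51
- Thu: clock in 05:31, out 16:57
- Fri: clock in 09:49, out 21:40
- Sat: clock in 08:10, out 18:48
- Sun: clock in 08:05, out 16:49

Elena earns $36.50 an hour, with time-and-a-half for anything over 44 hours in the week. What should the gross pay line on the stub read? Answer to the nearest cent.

Tue: 08:30–20:19 = 11 h 49 min
Wed: 08:56–16:51 = 7 h 55 min
Thu: 05:31–16:57 = 11 h 26 min
Fri: 09:49–21:40 = 11 h 51 min
Sat: 08:10–18:48 = 10 h 38 min
Sun: 08:05–16:49 = 8 h 44 min
Total worked: 62 h 23 min = 3743 min.
Regular 44 h 0 min = 2640 min at $36.50/h; overtime 18 h 23 min = 1103 min at $54.75/h.
Pay = (2640 × $36.50 + 1103 × $54.75) ÷ 60 = $2612.49.

$2612.49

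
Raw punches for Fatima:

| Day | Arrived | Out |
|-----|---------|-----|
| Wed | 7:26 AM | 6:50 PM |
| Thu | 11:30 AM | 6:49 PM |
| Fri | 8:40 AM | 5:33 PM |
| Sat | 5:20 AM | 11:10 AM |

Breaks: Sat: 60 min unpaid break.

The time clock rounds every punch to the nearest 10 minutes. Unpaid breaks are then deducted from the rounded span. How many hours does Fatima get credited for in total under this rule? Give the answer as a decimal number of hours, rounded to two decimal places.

Wed: in 7:26 AM→7:30 AM, out 6:50 PM→6:50 PM; 11 h 20 min
Thu: in 11:30 AM→11:30 AM, out 6:49 PM→6:50 PM; 7 h 20 min
Fri: in 8:40 AM→8:40 AM, out 5:33 PM→5:30 PM; 8 h 50 min
Sat: in 5:20 AM→5:20 AM, out 11:10 AM→11:10 AM; 5 h 50 min − 60 min = 4 h 50 min
Total credited: 32 h 20 min.

32.33 hours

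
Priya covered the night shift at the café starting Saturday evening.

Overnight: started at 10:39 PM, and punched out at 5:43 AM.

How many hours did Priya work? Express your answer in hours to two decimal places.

7.07 hours

Overnight: 10:39 PM → midnight = 1 h 21 min; midnight → 5:43 AM = 5 h 43 min; span 7 h 4 min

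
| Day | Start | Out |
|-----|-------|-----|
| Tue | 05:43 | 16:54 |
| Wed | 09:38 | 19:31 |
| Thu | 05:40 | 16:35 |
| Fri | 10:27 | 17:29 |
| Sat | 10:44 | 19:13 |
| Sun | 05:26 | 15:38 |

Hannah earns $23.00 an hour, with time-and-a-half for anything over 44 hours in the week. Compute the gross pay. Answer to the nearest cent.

$1484.65

Tue: 05:43–16:54 = 11 h 11 min
Wed: 09:38–19:31 = 9 h 53 min
Thu: 05:40–16:35 = 10 h 55 min
Fri: 10:27–17:29 = 7 h 2 min
Sat: 10:44–19:13 = 8 h 29 min
Sun: 05:26–15:38 = 10 h 12 min
Total worked: 57 h 42 min = 3462 min.
Regular 44 h 0 min = 2640 min at $23.00/h; overtime 13 h 42 min = 822 min at $34.50/h.
Pay = (2640 × $23.00 + 822 × $34.50) ÷ 60 = $1484.65.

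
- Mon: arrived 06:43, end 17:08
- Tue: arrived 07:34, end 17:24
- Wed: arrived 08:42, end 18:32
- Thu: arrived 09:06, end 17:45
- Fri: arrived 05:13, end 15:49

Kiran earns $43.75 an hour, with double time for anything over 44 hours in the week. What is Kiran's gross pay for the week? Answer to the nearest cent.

$2391.67

Mon: 06:43–17:08 = 10 h 25 min
Tue: 07:34–17:24 = 9 h 50 min
Wed: 08:42–18:32 = 9 h 50 min
Thu: 09:06–17:45 = 8 h 39 min
Fri: 05:13–15:49 = 10 h 36 min
Total worked: 49 h 20 min = 2960 min.
Regular 44 h 0 min = 2640 min at $43.75/h; overtime 5 h 20 min = 320 min at $87.50/h.
Pay = (2640 × $43.75 + 320 × $87.50) ÷ 60 = $2391.67.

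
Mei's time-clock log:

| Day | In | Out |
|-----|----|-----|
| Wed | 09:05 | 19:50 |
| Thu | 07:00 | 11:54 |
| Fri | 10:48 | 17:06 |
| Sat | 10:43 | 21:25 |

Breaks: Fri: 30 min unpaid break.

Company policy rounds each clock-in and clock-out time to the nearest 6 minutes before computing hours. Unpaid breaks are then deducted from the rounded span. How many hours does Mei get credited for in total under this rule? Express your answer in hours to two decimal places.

Wed: in 09:05→09:06, out 19:50→19:48; 10 h 42 min
Thu: in 07:00→07:00, out 11:54→11:54; 4 h 54 min
Fri: in 10:48→10:48, out 17:06→17:06; 6 h 18 min − 30 min = 5 h 48 min
Sat: in 10:43→10:42, out 21:25→21:24; 10 h 42 min
Total credited: 32 h 6 min.

32.10 hours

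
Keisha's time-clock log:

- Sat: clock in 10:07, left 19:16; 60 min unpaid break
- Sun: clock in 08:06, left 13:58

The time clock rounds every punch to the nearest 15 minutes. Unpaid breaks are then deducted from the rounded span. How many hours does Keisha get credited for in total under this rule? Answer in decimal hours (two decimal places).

Sat: in 10:07→10:00, out 19:16→19:15; 9 h 15 min − 60 min = 8 h 15 min
Sun: in 08:06→08:00, out 13:58→14:00; 6 h 0 min
Total credited: 14 h 15 min.

14.25 hours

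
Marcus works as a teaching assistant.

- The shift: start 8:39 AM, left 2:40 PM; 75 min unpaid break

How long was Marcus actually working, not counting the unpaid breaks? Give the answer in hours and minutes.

4 h 46 min

The shift: 8:39 AM–2:40 PM = 6 h 1 min; less 75 min break → 4 h 46 min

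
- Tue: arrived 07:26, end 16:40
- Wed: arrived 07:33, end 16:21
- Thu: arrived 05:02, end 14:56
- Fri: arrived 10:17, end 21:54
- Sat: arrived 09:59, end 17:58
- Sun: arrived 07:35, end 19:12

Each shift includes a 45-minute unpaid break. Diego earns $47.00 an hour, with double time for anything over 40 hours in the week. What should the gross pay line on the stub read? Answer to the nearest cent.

$3257.10

Tue: 07:26–16:40 = 9 h 14 min; less 45 min break → 8 h 29 min
Wed: 07:33–16:21 = 8 h 48 min; less 45 min break → 8 h 3 min
Thu: 05:02–14:56 = 9 h 54 min; less 45 min break → 9 h 9 min
Fri: 10:17–21:54 = 11 h 37 min; less 45 min break → 10 h 52 min
Sat: 09:59–17:58 = 7 h 59 min; less 45 min break → 7 h 14 min
Sun: 07:35–19:12 = 11 h 37 min; less 45 min break → 10 h 52 min
Total worked: 54 h 39 min = 3279 min.
Regular 40 h 0 min = 2400 min at $47.00/h; overtime 14 h 39 min = 879 min at $94.00/h.
Pay = (2400 × $47.00 + 879 × $94.00) ÷ 60 = $3257.10.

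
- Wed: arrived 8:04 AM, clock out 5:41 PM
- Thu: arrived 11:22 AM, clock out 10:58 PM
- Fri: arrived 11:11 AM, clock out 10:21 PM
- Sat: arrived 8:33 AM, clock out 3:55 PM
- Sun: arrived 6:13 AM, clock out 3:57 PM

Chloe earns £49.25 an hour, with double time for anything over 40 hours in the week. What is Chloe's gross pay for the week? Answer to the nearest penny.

£2904.11

Wed: 8:04 AM–5:41 PM = 9 h 37 min
Thu: 11:22 AM–10:58 PM = 11 h 36 min
Fri: 11:11 AM–10:21 PM = 11 h 10 min
Sat: 8:33 AM–3:55 PM = 7 h 22 min
Sun: 6:13 AM–3:57 PM = 9 h 44 min
Total worked: 49 h 29 min = 2969 min.
Regular 40 h 0 min = 2400 min at £49.25/h; overtime 9 h 29 min = 569 min at £98.50/h.
Pay = (2400 × £49.25 + 569 × £98.50) ÷ 60 = £2904.11.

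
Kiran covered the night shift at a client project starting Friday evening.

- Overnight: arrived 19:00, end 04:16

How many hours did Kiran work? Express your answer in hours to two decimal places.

Overnight: 19:00 → midnight = 5 h 0 min; midnight → 04:16 = 4 h 16 min; span 9 h 16 min

9.27 hours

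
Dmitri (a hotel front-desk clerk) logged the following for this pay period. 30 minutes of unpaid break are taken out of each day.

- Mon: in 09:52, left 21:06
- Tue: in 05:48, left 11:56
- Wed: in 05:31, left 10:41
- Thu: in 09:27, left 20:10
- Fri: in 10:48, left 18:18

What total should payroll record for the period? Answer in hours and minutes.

38 h 15 min

Mon: 09:52–21:06 = 11 h 14 min; less 30 min break → 10 h 44 min
Tue: 05:48–11:56 = 6 h 8 min; less 30 min break → 5 h 38 min
Wed: 05:31–10:41 = 5 h 10 min; less 30 min break → 4 h 40 min
Thu: 09:27–20:10 = 10 h 43 min; less 30 min break → 10 h 13 min
Fri: 10:48–18:18 = 7 h 30 min; less 30 min break → 7 h 0 min
Total: 10 h 44 min + 5 h 38 min + 4 h 40 min + 10 h 13 min + 7 h 0 min = 38 h 15 min.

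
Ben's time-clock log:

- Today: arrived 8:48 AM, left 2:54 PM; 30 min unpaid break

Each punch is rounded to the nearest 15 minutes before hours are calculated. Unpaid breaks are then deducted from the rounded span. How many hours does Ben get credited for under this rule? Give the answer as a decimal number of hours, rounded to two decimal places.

Today: in 8:48 AM→8:45 AM, out 2:54 PM→3:00 PM; 6 h 15 min − 30 min = 5 h 45 min

5.75 hours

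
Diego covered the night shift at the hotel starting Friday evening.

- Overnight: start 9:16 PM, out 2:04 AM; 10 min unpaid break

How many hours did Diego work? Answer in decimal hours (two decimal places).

Overnight: 9:16 PM → midnight = 2 h 44 min; midnight → 2:04 AM = 2 h 4 min; span 4 h 48 min; less 10 min break → 4 h 38 min

4.63 hours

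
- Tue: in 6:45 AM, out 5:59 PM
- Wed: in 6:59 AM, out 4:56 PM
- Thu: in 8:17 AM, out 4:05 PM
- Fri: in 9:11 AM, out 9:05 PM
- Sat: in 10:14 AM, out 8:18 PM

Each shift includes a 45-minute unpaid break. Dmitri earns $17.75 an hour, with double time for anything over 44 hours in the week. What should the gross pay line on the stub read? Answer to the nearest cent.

$894.60

Tue: 6:45 AM–5:59 PM = 11 h 14 min; less 45 min break → 10 h 29 min
Wed: 6:59 AM–4:56 PM = 9 h 57 min; less 45 min break → 9 h 12 min
Thu: 8:17 AM–4:05 PM = 7 h 48 min; less 45 min break → 7 h 3 min
Fri: 9:11 AM–9:05 PM = 11 h 54 min; less 45 min break → 11 h 9 min
Sat: 10:14 AM–8:18 PM = 10 h 4 min; less 45 min break → 9 h 19 min
Total worked: 47 h 12 min = 2832 min.
Regular 44 h 0 min = 2640 min at $17.75/h; overtime 3 h 12 min = 192 min at $35.50/h.
Pay = (2640 × $17.75 + 192 × $35.50) ÷ 60 = $894.60.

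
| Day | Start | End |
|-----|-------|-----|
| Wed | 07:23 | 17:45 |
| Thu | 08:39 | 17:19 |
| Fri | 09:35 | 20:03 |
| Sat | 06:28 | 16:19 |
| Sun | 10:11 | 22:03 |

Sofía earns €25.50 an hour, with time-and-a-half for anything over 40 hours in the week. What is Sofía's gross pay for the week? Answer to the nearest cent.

Wed: 07:23–17:45 = 10 h 22 min
Thu: 08:39–17:19 = 8 h 40 min
Fri: 09:35–20:03 = 10 h 28 min
Sat: 06:28–16:19 = 9 h 51 min
Sun: 10:11–22:03 = 11 h 52 min
Total worked: 51 h 13 min = 3073 min.
Regular 40 h 0 min = 2400 min at €25.50/h; overtime 11 h 13 min = 673 min at €38.25/h.
Pay = (2400 × €25.50 + 673 × €38.25) ÷ 60 = €1449.04.

€1449.04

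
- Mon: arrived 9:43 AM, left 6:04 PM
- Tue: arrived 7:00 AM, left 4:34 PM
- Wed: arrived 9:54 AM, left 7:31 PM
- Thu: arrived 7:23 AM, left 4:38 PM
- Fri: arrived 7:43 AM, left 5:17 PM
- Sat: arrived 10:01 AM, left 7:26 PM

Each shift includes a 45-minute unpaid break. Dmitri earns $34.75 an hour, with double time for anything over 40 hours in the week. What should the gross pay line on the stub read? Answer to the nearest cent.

$2173.03

Mon: 9:43 AM–6:04 PM = 8 h 21 min; less 45 min break → 7 h 36 min
Tue: 7:00 AM–4:34 PM = 9 h 34 min; less 45 min break → 8 h 49 min
Wed: 9:54 AM–7:31 PM = 9 h 37 min; less 45 min break → 8 h 52 min
Thu: 7:23 AM–4:38 PM = 9 h 15 min; less 45 min break → 8 h 30 min
Fri: 7:43 AM–5:17 PM = 9 h 34 min; less 45 min break → 8 h 49 min
Sat: 10:01 AM–7:26 PM = 9 h 25 min; less 45 min break → 8 h 40 min
Total worked: 51 h 16 min = 3076 min.
Regular 40 h 0 min = 2400 min at $34.75/h; overtime 11 h 16 min = 676 min at $69.50/h.
Pay = (2400 × $34.75 + 676 × $69.50) ÷ 60 = $2173.03.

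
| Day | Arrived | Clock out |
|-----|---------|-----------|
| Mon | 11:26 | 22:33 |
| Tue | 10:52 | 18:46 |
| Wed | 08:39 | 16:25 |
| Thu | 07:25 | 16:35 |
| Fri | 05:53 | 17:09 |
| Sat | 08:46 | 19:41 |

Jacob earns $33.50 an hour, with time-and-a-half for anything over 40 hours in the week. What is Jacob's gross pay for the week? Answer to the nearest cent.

Mon: 11:26–22:33 = 11 h 7 min
Tue: 10:52–18:46 = 7 h 54 min
Wed: 08:39–16:25 = 7 h 46 min
Thu: 07:25–16:35 = 9 h 10 min
Fri: 05:53–17:09 = 11 h 16 min
Sat: 08:46–19:41 = 10 h 55 min
Total worked: 58 h 8 min = 3488 min.
Regular 40 h 0 min = 2400 min at $33.50/h; overtime 18 h 8 min = 1088 min at $50.25/h.
Pay = (2400 × $33.50 + 1088 × $50.25) ÷ 60 = $2251.20.

$2251.20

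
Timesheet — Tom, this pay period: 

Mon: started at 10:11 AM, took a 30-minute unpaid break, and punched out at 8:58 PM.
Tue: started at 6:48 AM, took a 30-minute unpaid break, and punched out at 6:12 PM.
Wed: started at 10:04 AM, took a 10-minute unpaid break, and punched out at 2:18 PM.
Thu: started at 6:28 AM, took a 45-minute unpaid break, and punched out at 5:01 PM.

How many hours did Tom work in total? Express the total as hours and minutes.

35 h 3 min

Mon: 10:11 AM–8:58 PM = 10 h 47 min; less 30 min break → 10 h 17 min
Tue: 6:48 AM–6:12 PM = 11 h 24 min; less 30 min break → 10 h 54 min
Wed: 10:04 AM–2:18 PM = 4 h 14 min; less 10 min break → 4 h 4 min
Thu: 6:28 AM–5:01 PM = 10 h 33 min; less 45 min break → 9 h 48 min
Total: 10 h 17 min + 10 h 54 min + 4 h 4 min + 9 h 48 min = 35 h 3 min.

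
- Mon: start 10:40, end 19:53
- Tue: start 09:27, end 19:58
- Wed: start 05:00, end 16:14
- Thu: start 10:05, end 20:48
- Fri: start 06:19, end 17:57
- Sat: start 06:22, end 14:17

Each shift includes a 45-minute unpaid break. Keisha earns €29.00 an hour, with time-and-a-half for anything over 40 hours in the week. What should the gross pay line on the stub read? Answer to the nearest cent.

€1887.90

Mon: 10:40–19:53 = 9 h 13 min; less 45 min break → 8 h 28 min
Tue: 09:27–19:58 = 10 h 31 min; less 45 min break → 9 h 46 min
Wed: 05:00–16:14 = 11 h 14 min; less 45 min break → 10 h 29 min
Thu: 10:05–20:48 = 10 h 43 min; less 45 min break → 9 h 58 min
Fri: 06:19–17:57 = 11 h 38 min; less 45 min break → 10 h 53 min
Sat: 06:22–14:17 = 7 h 55 min; less 45 min break → 7 h 10 min
Total worked: 56 h 44 min = 3404 min.
Regular 40 h 0 min = 2400 min at €29.00/h; overtime 16 h 44 min = 1004 min at €43.50/h.
Pay = (2400 × €29.00 + 1004 × €43.50) ÷ 60 = €1887.90.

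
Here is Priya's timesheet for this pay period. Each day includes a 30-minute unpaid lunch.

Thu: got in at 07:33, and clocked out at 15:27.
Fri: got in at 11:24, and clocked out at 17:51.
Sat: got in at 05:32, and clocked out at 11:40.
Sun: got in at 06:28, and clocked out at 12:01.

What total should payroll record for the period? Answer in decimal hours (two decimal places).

24.03 hours

Thu: 07:33–15:27 = 7 h 54 min; less 30 min break → 7 h 24 min
Fri: 11:24–17:51 = 6 h 27 min; less 30 min break → 5 h 57 min
Sat: 05:32–11:40 = 6 h 8 min; less 30 min break → 5 h 38 min
Sun: 06:28–12:01 = 5 h 33 min; less 30 min break → 5 h 3 min
Total: 7 h 24 min + 5 h 57 min + 5 h 38 min + 5 h 3 min = 24 h 2 min.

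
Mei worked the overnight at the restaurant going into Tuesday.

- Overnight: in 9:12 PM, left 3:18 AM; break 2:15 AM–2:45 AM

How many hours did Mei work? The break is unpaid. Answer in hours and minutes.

5 h 36 min

Overnight: 9:12 PM → midnight = 2 h 48 min; midnight → 3:18 AM = 3 h 18 min; span 6 h 6 min; less 30 min break → 5 h 36 min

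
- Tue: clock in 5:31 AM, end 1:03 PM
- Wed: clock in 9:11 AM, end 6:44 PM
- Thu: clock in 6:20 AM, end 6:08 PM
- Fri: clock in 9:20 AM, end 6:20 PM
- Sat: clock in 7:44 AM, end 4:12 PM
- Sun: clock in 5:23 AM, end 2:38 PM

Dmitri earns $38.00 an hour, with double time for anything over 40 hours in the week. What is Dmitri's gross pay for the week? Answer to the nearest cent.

$2705.60

Tue: 5:31 AM–1:03 PM = 7 h 32 min
Wed: 9:11 AM–6:44 PM = 9 h 33 min
Thu: 6:20 AM–6:08 PM = 11 h 48 min
Fri: 9:20 AM–6:20 PM = 9 h 0 min
Sat: 7:44 AM–4:12 PM = 8 h 28 min
Sun: 5:23 AM–2:38 PM = 9 h 15 min
Total worked: 55 h 36 min = 3336 min.
Regular 40 h 0 min = 2400 min at $38.00/h; overtime 15 h 36 min = 936 min at $76.00/h.
Pay = (2400 × $38.00 + 936 × $76.00) ÷ 60 = $2705.60.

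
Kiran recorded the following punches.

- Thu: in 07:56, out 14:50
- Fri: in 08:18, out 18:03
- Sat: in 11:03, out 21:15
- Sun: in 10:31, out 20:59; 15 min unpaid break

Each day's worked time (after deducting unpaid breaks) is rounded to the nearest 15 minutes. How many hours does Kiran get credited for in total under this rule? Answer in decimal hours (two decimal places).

Thu: 07:56–14:50 = 6 h 54 min → rounds to 7 h 0 min
Fri: 08:18–18:03 = 9 h 45 min → rounds to 9 h 45 min
Sat: 11:03–21:15 = 10 h 12 min → rounds to 10 h 15 min
Sun: 10:31–20:59 = 10 h 28 min − 15 min = 10 h 13 min → rounds to 10 h 15 min
Total credited: 37 h 15 min.

37.25 hours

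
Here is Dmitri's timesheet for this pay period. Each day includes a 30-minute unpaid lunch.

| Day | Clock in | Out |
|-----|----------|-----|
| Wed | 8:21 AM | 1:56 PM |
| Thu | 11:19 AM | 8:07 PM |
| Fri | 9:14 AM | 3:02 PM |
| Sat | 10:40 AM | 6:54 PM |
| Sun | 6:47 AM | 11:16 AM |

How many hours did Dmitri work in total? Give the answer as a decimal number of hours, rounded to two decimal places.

30.40 hours

Wed: 8:21 AM–1:56 PM = 5 h 35 min; less 30 min break → 5 h 5 min
Thu: 11:19 AM–8:07 PM = 8 h 48 min; less 30 min break → 8 h 18 min
Fri: 9:14 AM–3:02 PM = 5 h 48 min; less 30 min break → 5 h 18 min
Sat: 10:40 AM–6:54 PM = 8 h 14 min; less 30 min break → 7 h 44 min
Sun: 6:47 AM–11:16 AM = 4 h 29 min; less 30 min break → 3 h 59 min
Total: 5 h 5 min + 8 h 18 min + 5 h 18 min + 7 h 44 min + 3 h 59 min = 30 h 24 min.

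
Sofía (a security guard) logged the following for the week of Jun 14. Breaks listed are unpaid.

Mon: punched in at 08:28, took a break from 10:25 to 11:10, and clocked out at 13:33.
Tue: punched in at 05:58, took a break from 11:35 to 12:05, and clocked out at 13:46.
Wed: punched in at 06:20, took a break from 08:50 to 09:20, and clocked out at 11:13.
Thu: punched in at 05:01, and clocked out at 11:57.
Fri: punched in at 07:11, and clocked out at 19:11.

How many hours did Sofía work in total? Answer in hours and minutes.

34 h 57 min

Mon: 08:28–13:33 = 5 h 5 min; less 45 min break → 4 h 20 min
Tue: 05:58–13:46 = 7 h 48 min; less 30 min break → 7 h 18 min
Wed: 06:20–11:13 = 4 h 53 min; less 30 min break → 4 h 23 min
Thu: 05:01–11:57 = 6 h 56 min
Fri: 07:11–19:11 = 12 h 0 min
Total: 4 h 20 min + 7 h 18 min + 4 h 23 min + 6 h 56 min + 12 h 0 min = 34 h 57 min.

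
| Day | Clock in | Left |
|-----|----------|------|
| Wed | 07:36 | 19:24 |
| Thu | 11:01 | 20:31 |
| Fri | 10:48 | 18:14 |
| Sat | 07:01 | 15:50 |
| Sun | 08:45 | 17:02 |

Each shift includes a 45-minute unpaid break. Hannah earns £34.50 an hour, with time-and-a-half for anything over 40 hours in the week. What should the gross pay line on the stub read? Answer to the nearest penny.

Wed: 07:36–19:24 = 11 h 48 min; less 45 min break → 11 h 3 min
Thu: 11:01–20:31 = 9 h 30 min; less 45 min break → 8 h 45 min
Fri: 10:48–18:14 = 7 h 26 min; less 45 min break → 6 h 41 min
Sat: 07:01–15:50 = 8 h 49 min; less 45 min break → 8 h 4 min
Sun: 08:45–17:02 = 8 h 17 min; less 45 min break → 7 h 32 min
Total worked: 42 h 5 min = 2525 min.
Regular 40 h 0 min = 2400 min at £34.50/h; overtime 2 h 5 min = 125 min at £51.75/h.
Pay = (2400 × £34.50 + 125 × £51.75) ÷ 60 = £1487.81.

£1487.81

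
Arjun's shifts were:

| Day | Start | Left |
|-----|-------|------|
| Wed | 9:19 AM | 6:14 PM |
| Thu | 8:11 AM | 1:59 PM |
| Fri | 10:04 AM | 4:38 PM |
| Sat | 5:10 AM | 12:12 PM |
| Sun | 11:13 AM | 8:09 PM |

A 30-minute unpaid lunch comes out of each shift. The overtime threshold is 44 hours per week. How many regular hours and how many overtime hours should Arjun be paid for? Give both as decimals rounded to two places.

Wed: 9:19 AM–6:14 PM = 8 h 55 min; less 30 min break → 8 h 25 min
Thu: 8:11 AM–1:59 PM = 5 h 48 min; less 30 min break → 5 h 18 min
Fri: 10:04 AM–4:38 PM = 6 h 34 min; less 30 min break → 6 h 4 min
Sat: 5:10 AM–12:12 PM = 7 h 2 min; less 30 min break → 6 h 32 min
Sun: 11:13 AM–8:09 PM = 8 h 56 min; less 30 min break → 8 h 26 min
Total worked: 34 h 45 min = 34.75 h.
Threshold 44 h → overtime 0 h 0 min, regular 34 h 45 min.

Regular 34.75 hours, overtime 0.00 hours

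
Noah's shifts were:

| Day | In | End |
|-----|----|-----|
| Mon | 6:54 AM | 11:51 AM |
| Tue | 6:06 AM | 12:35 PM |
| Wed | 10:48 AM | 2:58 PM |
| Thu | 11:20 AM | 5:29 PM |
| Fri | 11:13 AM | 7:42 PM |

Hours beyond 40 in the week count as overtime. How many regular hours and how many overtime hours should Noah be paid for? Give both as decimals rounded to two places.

Mon: 6:54 AM–11:51 AM = 4 h 57 min
Tue: 6:06 AM–12:35 PM = 6 h 29 min
Wed: 10:48 AM–2:58 PM = 4 h 10 min
Thu: 11:20 AM–5:29 PM = 6 h 9 min
Fri: 11:13 AM–7:42 PM = 8 h 29 min
Total worked: 30 h 14 min = 30.23 h.
Threshold 40 h → overtime 0 h 0 min, regular 30 h 14 min.

Regular 30.23 hours, overtime 0.00 hours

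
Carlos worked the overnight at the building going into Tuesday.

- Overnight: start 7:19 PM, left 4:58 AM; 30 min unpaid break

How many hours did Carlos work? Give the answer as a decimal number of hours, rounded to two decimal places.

Overnight: 7:19 PM → midnight = 4 h 41 min; midnight → 4:58 AM = 4 h 58 min; span 9 h 39 min; less 30 min break → 9 h 9 min

9.15 hours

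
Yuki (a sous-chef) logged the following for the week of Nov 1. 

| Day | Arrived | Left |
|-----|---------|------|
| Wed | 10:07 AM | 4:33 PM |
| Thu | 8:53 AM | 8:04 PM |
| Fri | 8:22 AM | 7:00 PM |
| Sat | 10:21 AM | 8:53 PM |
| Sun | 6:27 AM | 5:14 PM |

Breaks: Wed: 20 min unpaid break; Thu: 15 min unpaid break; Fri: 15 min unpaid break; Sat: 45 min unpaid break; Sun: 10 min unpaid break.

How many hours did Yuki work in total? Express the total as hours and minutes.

Wed: 10:07 AM–4:33 PM = 6 h 26 min; less 20 min break → 6 h 6 min
Thu: 8:53 AM–8:04 PM = 11 h 11 min; less 15 min break → 10 h 56 min
Fri: 8:22 AM–7:00 PM = 10 h 38 min; less 15 min break → 10 h 23 min
Sat: 10:21 AM–8:53 PM = 10 h 32 min; less 45 min break → 9 h 47 min
Sun: 6:27 AM–5:14 PM = 10 h 47 min; less 10 min break → 10 h 37 min
Total: 6 h 6 min + 10 h 56 min + 10 h 23 min + 9 h 47 min + 10 h 37 min = 47 h 49 min.

47 h 49 min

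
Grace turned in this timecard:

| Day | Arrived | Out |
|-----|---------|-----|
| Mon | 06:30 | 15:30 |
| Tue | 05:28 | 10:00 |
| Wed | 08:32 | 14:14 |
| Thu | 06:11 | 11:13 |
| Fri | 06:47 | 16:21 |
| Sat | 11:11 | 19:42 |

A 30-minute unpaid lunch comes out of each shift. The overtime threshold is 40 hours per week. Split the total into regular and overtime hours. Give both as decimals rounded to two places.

Regular 39.35 hours, overtime 0.00 hours

Mon: 06:30–15:30 = 9 h 0 min; less 30 min break → 8 h 30 min
Tue: 05:28–10:00 = 4 h 32 min; less 30 min break → 4 h 2 min
Wed: 08:32–14:14 = 5 h 42 min; less 30 min break → 5 h 12 min
Thu: 06:11–11:13 = 5 h 2 min; less 30 min break → 4 h 32 min
Fri: 06:47–16:21 = 9 h 34 min; less 30 min break → 9 h 4 min
Sat: 11:11–19:42 = 8 h 31 min; less 30 min break → 8 h 1 min
Total worked: 39 h 21 min = 39.35 h.
Threshold 40 h → overtime 0 h 0 min, regular 39 h 21 min.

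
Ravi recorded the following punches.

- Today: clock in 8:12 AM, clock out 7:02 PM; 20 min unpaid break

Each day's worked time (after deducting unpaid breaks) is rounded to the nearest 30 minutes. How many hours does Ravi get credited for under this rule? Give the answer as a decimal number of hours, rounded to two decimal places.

Today: 8:12 AM–7:02 PM = 10 h 50 min − 20 min = 10 h 30 min → rounds to 10 h 30 min

10.50 hours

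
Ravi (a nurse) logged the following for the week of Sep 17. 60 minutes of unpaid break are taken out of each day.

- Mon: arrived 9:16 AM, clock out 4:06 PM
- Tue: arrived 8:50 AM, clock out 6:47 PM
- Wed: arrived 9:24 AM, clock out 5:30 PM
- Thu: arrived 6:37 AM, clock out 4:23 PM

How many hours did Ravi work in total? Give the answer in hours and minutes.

30 h 39 min

Mon: 9:16 AM–4:06 PM = 6 h 50 min; less 60 min break → 5 h 50 min
Tue: 8:50 AM–6:47 PM = 9 h 57 min; less 60 min break → 8 h 57 min
Wed: 9:24 AM–5:30 PM = 8 h 6 min; less 60 min break → 7 h 6 min
Thu: 6:37 AM–4:23 PM = 9 h 46 min; less 60 min break → 8 h 46 min
Total: 5 h 50 min + 8 h 57 min + 7 h 6 min + 8 h 46 min = 30 h 39 min.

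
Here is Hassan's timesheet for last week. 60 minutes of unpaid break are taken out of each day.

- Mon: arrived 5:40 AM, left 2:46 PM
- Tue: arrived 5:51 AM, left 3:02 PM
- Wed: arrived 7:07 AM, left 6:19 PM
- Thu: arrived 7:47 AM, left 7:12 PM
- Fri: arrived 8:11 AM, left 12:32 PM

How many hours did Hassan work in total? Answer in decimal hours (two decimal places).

40.25 hours

Mon: 5:40 AM–2:46 PM = 9 h 6 min; less 60 min break → 8 h 6 min
Tue: 5:51 AM–3:02 PM = 9 h 11 min; less 60 min break → 8 h 11 min
Wed: 7:07 AM–6:19 PM = 11 h 12 min; less 60 min break → 10 h 12 min
Thu: 7:47 AM–7:12 PM = 11 h 25 min; less 60 min break → 10 h 25 min
Fri: 8:11 AM–12:32 PM = 4 h 21 min; less 60 min break → 3 h 21 min
Total: 8 h 6 min + 8 h 11 min + 10 h 12 min + 10 h 25 min + 3 h 21 min = 40 h 15 min.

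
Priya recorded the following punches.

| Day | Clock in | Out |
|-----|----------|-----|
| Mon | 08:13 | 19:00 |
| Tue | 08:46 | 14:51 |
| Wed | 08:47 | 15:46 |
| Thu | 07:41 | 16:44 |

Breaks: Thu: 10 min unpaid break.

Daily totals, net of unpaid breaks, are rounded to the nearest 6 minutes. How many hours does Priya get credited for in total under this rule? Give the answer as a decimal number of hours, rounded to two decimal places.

32.80 hours

Mon: 08:13–19:00 = 10 h 47 min → rounds to 10 h 48 min
Tue: 08:46–14:51 = 6 h 5 min → rounds to 6 h 6 min
Wed: 08:47–15:46 = 6 h 59 min → rounds to 7 h 0 min
Thu: 07:41–16:44 = 9 h 3 min − 10 min = 8 h 53 min → rounds to 8 h 54 min
Total credited: 32 h 48 min.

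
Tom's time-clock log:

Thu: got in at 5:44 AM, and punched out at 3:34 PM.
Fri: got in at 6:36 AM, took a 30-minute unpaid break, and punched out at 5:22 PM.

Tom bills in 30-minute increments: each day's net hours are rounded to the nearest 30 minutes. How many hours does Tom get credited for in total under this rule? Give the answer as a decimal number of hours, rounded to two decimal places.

Thu: 5:44 AM–3:34 PM = 9 h 50 min → rounds to 10 h 0 min
Fri: 6:36 AM–5:22 PM = 10 h 46 min − 30 min = 10 h 16 min → rounds to 10 h 30 min
Total credited: 20 h 30 min.

20.50 hours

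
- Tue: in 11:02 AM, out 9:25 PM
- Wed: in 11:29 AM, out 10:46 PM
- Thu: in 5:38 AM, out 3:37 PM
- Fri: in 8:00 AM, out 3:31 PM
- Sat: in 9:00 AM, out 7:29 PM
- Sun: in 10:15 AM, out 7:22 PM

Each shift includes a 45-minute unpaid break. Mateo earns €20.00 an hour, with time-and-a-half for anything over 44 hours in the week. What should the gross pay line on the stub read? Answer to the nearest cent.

Tue: 11:02 AM–9:25 PM = 10 h 23 min; less 45 min break → 9 h 38 min
Wed: 11:29 AM–10:46 PM = 11 h 17 min; less 45 min break → 10 h 32 min
Thu: 5:38 AM–3:37 PM = 9 h 59 min; less 45 min break → 9 h 14 min
Fri: 8:00 AM–3:31 PM = 7 h 31 min; less 45 min break → 6 h 46 min
Sat: 9:00 AM–7:29 PM = 10 h 29 min; less 45 min break → 9 h 44 min
Sun: 10:15 AM–7:22 PM = 9 h 7 min; less 45 min break → 8 h 22 min
Total worked: 54 h 16 min = 3256 min.
Regular 44 h 0 min = 2640 min at €20.00/h; overtime 10 h 16 min = 616 min at €30.00/h.
Pay = (2640 × €20.00 + 616 × €30.00) ÷ 60 = €1188.00.

€1188.00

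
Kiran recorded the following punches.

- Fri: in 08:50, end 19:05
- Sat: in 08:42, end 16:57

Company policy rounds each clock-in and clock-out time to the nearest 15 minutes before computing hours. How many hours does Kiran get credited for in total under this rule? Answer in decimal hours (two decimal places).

Fri: in 08:50→08:45, out 19:05→19:00; 10 h 15 min
Sat: in 08:42→08:45, out 16:57→17:00; 8 h 15 min
Total credited: 18 h 30 min.

18.50 hours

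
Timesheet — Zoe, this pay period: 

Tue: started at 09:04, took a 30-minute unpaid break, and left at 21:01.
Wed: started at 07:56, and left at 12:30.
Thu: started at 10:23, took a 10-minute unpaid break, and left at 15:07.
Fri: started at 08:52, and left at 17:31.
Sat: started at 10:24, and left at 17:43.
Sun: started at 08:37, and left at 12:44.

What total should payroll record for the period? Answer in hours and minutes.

40 h 40 min

Tue: 09:04–21:01 = 11 h 57 min; less 30 min break → 11 h 27 min
Wed: 07:56–12:30 = 4 h 34 min
Thu: 10:23–15:07 = 4 h 44 min; less 10 min break → 4 h 34 min
Fri: 08:52–17:31 = 8 h 39 min
Sat: 10:24–17:43 = 7 h 19 min
Sun: 08:37–12:44 = 4 h 7 min
Total: 11 h 27 min + 4 h 34 min + 4 h 34 min + 8 h 39 min + 7 h 19 min + 4 h 7 min = 40 h 40 min.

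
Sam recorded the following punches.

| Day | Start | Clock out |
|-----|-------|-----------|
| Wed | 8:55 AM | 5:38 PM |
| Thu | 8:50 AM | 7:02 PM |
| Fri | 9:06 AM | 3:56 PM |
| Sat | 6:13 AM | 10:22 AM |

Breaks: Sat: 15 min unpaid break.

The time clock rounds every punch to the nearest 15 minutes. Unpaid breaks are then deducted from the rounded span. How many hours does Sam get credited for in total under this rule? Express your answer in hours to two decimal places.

29.75 hours

Wed: in 8:55 AM→9:00 AM, out 5:38 PM→5:45 PM; 8 h 45 min
Thu: in 8:50 AM→8:45 AM, out 7:02 PM→7:00 PM; 10 h 15 min
Fri: in 9:06 AM→9:00 AM, out 3:56 PM→4:00 PM; 7 h 0 min
Sat: in 6:13 AM→6:15 AM, out 10:22 AM→10:15 AM; 4 h 0 min − 15 min = 3 h 45 min
Total credited: 29 h 45 min.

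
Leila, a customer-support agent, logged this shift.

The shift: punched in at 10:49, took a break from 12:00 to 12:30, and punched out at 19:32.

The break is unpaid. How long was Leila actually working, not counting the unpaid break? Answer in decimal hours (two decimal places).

8.22 hours

The shift: 10:49–19:32 = 8 h 43 min; less 30 min break → 8 h 13 min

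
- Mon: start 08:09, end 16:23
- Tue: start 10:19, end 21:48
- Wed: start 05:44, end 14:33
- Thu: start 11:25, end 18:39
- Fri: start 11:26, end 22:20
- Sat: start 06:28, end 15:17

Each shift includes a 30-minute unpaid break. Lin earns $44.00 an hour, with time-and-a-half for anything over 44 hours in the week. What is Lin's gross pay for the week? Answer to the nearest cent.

Mon: 08:09–16:23 = 8 h 14 min; less 30 min break → 7 h 44 min
Tue: 10:19–21:48 = 11 h 29 min; less 30 min break → 10 h 59 min
Wed: 05:44–14:33 = 8 h 49 min; less 30 min break → 8 h 19 min
Thu: 11:25–18:39 = 7 h 14 min; less 30 min break → 6 h 44 min
Fri: 11:26–22:20 = 10 h 54 min; less 30 min break → 10 h 24 min
Sat: 06:28–15:17 = 8 h 49 min; less 30 min break → 8 h 19 min
Total worked: 52 h 29 min = 3149 min.
Regular 44 h 0 min = 2640 min at $44.00/h; overtime 8 h 29 min = 509 min at $66.00/h.
Pay = (2640 × $44.00 + 509 × $66.00) ÷ 60 = $2495.90.

$2495.90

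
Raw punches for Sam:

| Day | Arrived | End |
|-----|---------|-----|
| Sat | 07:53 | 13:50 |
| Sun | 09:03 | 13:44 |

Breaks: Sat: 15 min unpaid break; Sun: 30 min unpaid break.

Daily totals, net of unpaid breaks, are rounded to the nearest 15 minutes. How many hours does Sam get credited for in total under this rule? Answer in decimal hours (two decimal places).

Sat: 07:53–13:50 = 5 h 57 min − 15 min = 5 h 42 min → rounds to 5 h 45 min
Sun: 09:03–13:44 = 4 h 41 min − 30 min = 4 h 11 min → rounds to 4 h 15 min
Total credited: 10 h 0 min.

10.00 hours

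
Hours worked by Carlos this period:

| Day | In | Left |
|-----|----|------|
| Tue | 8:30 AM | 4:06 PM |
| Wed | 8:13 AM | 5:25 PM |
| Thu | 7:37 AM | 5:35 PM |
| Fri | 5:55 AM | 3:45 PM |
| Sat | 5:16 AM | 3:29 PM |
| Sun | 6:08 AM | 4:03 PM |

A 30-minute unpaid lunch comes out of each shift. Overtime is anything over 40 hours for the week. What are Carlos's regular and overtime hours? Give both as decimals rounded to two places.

Regular 40.00 hours, overtime 13.73 hours

Tue: 8:30 AM–4:06 PM = 7 h 36 min; less 30 min break → 7 h 6 min
Wed: 8:13 AM–5:25 PM = 9 h 12 min; less 30 min break → 8 h 42 min
Thu: 7:37 AM–5:35 PM = 9 h 58 min; less 30 min break → 9 h 28 min
Fri: 5:55 AM–3:45 PM = 9 h 50 min; less 30 min break → 9 h 20 min
Sat: 5:16 AM–3:29 PM = 10 h 13 min; less 30 min break → 9 h 43 min
Sun: 6:08 AM–4:03 PM = 9 h 55 min; less 30 min break → 9 h 25 min
Total worked: 53 h 44 min = 53.73 h.
Threshold 40 h → overtime 13 h 44 min, regular 40 h 0 min.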